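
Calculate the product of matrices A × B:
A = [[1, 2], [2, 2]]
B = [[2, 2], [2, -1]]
[[6, 0], [8, 2]]

Matrix multiplication:
C[0][0] = 1×2 + 2×2 = 6
C[0][1] = 1×2 + 2×-1 = 0
C[1][0] = 2×2 + 2×2 = 8
C[1][1] = 2×2 + 2×-1 = 2
Result: [[6, 0], [8, 2]]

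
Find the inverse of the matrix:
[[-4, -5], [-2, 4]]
[[-2/13, -5/26], [-1/13, 2/13]]

For [[a,b],[c,d]], inverse = (1/det)·[[d,-b],[-c,a]]
det = -4·4 - -5·-2 = -26
Inverse = (1/-26)·[[4, 5], [2, -4]]
        = [[-2/13, -5/26], [-1/13, 2/13]]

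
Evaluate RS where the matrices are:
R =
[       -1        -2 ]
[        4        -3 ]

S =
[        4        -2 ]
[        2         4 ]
RS =
[       -8        -6 ]
[       10       -20 ]

Matrix multiplication: (RS)[i][j] = sum over k of R[i][k] * S[k][j].
  (RS)[0][0] = (-1)*(4) + (-2)*(2) = -8
  (RS)[0][1] = (-1)*(-2) + (-2)*(4) = -6
  (RS)[1][0] = (4)*(4) + (-3)*(2) = 10
  (RS)[1][1] = (4)*(-2) + (-3)*(4) = -20
RS =
[       -8        -6 ]
[       10       -20 ]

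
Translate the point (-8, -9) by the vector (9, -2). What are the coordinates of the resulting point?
(1, -11)

Translation by (9, -2):
x' = -8 + 9 = 1
y' = -9 + -2 = -11
Homogeneous matrix: [[1, 0, 9], [0, 1, -2], [0, 0, 1]]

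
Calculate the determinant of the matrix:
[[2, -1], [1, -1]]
-1

For a 2×2 matrix [[a, b], [c, d]], det = ad - bc
det = (2)(-1) - (-1)(1) = -2 - -1 = -1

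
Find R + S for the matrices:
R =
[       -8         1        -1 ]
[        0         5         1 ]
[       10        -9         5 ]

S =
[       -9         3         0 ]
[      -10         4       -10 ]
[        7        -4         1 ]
R + S =
[      -17         4        -1 ]
[      -10         9        -9 ]
[       17       -13         6 ]

Matrix addition is elementwise: (R+S)[i][j] = R[i][j] + S[i][j].
  (R+S)[0][0] = (-8) + (-9) = -17
  (R+S)[0][1] = (1) + (3) = 4
  (R+S)[0][2] = (-1) + (0) = -1
  (R+S)[1][0] = (0) + (-10) = -10
  (R+S)[1][1] = (5) + (4) = 9
  (R+S)[1][2] = (1) + (-10) = -9
  (R+S)[2][0] = (10) + (7) = 17
  (R+S)[2][1] = (-9) + (-4) = -13
  (R+S)[2][2] = (5) + (1) = 6
R + S =
[      -17         4        -1 ]
[      -10         9        -9 ]
[       17       -13         6 ]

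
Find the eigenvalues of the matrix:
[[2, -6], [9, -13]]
λ = -7 and λ = -4

Characteristic equation: det(A - λI) = 0
λ² - (trace)λ + (det) = 0
λ² - (-11)λ + (28) = 0
λ² + 11λ + 28 = 0
Solving: λ = -7, -4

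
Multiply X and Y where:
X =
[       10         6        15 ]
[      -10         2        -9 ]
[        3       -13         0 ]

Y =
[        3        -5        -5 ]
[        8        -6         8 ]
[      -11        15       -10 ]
XY =
[      -87       139      -152 ]
[       85       -97       156 ]
[      -95        63      -119 ]

Matrix multiplication: (XY)[i][j] = sum over k of X[i][k] * Y[k][j].
  (XY)[0][0] = (10)*(3) + (6)*(8) + (15)*(-11) = -87
  (XY)[0][1] = (10)*(-5) + (6)*(-6) + (15)*(15) = 139
  (XY)[0][2] = (10)*(-5) + (6)*(8) + (15)*(-10) = -152
  (XY)[1][0] = (-10)*(3) + (2)*(8) + (-9)*(-11) = 85
  (XY)[1][1] = (-10)*(-5) + (2)*(-6) + (-9)*(15) = -97
  (XY)[1][2] = (-10)*(-5) + (2)*(8) + (-9)*(-10) = 156
  (XY)[2][0] = (3)*(3) + (-13)*(8) + (0)*(-11) = -95
  (XY)[2][1] = (3)*(-5) + (-13)*(-6) + (0)*(15) = 63
  (XY)[2][2] = (3)*(-5) + (-13)*(8) + (0)*(-10) = -119
XY =
[      -87       139      -152 ]
[       85       -97       156 ]
[      -95        63      -119 ]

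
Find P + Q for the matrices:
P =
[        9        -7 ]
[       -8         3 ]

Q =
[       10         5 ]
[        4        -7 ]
P + Q =
[       19        -2 ]
[       -4        -4 ]

Matrix addition is elementwise: (P+Q)[i][j] = P[i][j] + Q[i][j].
  (P+Q)[0][0] = (9) + (10) = 19
  (P+Q)[0][1] = (-7) + (5) = -2
  (P+Q)[1][0] = (-8) + (4) = -4
  (P+Q)[1][1] = (3) + (-7) = -4
P + Q =
[       19        -2 ]
[       -4        -4 ]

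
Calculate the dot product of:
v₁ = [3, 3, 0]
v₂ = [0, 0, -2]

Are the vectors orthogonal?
0, Yes

The dot product is the sum of products of corresponding components.
v₁·v₂ = (3)*(0) + (3)*(0) + (0)*(-2) = 0 + 0 + 0 = 0.
Two vectors are orthogonal iff their dot product is 0; here the dot product is 0, so the vectors are orthogonal.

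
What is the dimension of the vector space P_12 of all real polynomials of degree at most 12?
Dimension = 13

A polynomial of degree at most 12 can be written as a₀ + a₁x + a₂x² + … + a_12x^12, with 13 free coefficients a₀, …, a_12.
The set {1, x, x², …, x^12} is a basis: it spans P_12 (every such polynomial is a linear combination of these) and is linearly independent (a polynomial is zero iff all its coefficients are zero).
Therefore dim(P_12) = 12 + 1 = 13.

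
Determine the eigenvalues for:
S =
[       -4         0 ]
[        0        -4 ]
λ = -4, -4

Solve det(S - λI) = 0. For a 2×2 matrix the characteristic equation is λ² - (trace)λ + det = 0.
trace(S) = a + d = -4 - 4 = -8.
det(S) = a*d - b*c = (-4)*(-4) - (0)*(0) = 16 - 0 = 16.
Characteristic equation: λ² - (-8)λ + (16) = 0.
Discriminant = (-8)² - 4*(16) = 64 - 64 = 0.
λ = (-8 ± √0) / 2 = (-8 ± 0) / 2 = -4, -4.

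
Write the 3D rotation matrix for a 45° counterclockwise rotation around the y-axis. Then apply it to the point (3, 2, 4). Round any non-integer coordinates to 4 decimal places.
R = [[√2/2, 0, √2/2], [0, 1, 0], [-√2/2, 0, √2/2]]; R·(3, 2, 4) = (4.9497, 2.0000, 0.7071)

Rotation matrix for 45° around y-axis:
cos(45°) = √2/2, sin(45°) = √2/2
R = [[√2/2, 0, √2/2], [0, 1, 0], [-√2/2, 0, √2/2]]
Apply to (3, 2, 4): R·[3, 2, 4]ᵀ = (4.9497, 2.0000, 0.7071)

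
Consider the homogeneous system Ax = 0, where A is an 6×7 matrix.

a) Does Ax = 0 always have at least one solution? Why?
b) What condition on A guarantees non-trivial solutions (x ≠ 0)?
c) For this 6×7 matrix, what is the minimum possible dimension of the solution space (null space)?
a) Yes, x = 0 is always a solution. b) When A has linearly dependent columns (rank < n). c) Minimum nullity = 1.

a) x = 0 satisfies A·0 = 0, so the zero vector is always a solution.
b) Non-trivial solutions exist iff the columns of A are linearly dependent, equivalently rank(A) < n (the number of columns).
c) By rank-nullity, rank(A) + nullity(A) = n = 7. Since A has only 6 rows, rank(A) ≤ 6, so nullity(A) ≥ 7 - 6 = 1.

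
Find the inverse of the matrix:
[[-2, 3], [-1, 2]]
[[-2, 3], [-1, 2]]

For [[a,b],[c,d]], inverse = (1/det)·[[d,-b],[-c,a]]
det = -2·2 - 3·-1 = -1
Inverse = (1/-1)·[[2, -3], [1, -2]]
        = [[-2, 3], [-1, 2]]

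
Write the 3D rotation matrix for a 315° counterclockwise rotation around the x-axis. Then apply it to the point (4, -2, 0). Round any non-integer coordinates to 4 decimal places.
R = [[1, 0, 0], [0, √2/2, √2/2], [0, -√2/2, √2/2]]; R·(4, -2, 0) = (4.0000, -1.4142, 1.4142)

Rotation matrix for 315° around x-axis:
cos(315°) = √2/2, sin(315°) = -√2/2
R = [[1, 0, 0], [0, √2/2, √2/2], [0, -√2/2, √2/2]]
Apply to (4, -2, 0): R·[4, -2, 0]ᵀ = (4.0000, -1.4142, 1.4142)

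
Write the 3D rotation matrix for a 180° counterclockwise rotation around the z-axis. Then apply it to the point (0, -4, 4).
R = [[-1, 0, 0], [0, -1, 0], [0, 0, 1]]; R·(0, -4, 4) = (0, 4, 4)

Rotation matrix for 180° around z-axis:
cos(180°) = -1, sin(180°) = 0
R = [[-1, 0, 0], [0, -1, 0], [0, 0, 1]]
Apply to (0, -4, 4): R·[0, -4, 4]ᵀ = (0, 4, 4)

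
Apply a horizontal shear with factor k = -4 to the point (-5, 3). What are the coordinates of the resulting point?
(-17, 3)

Shear matrix for horizontal shear with factor k = -4:
[[1, -4], [0, 1]]
Result: (-5, 3) → (-17, 3)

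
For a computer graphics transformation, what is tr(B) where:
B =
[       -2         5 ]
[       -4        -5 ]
tr(B) = -2 - 5 = -7

The trace of a square matrix is the sum of its diagonal entries.
Diagonal entries of B: B[0][0] = -2, B[1][1] = -5.
tr(B) = -2 - 5 = -7.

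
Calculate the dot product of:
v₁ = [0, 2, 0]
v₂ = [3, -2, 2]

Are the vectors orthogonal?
-4, No

The dot product is the sum of products of corresponding components.
v₁·v₂ = (0)*(3) + (2)*(-2) + (0)*(2) = 0 - 4 + 0 = -4.
Two vectors are orthogonal iff their dot product is 0; here the dot product is -4, so the vectors are not orthogonal.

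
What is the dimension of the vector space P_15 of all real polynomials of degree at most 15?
Dimension = 16

A polynomial of degree at most 15 can be written as a₀ + a₁x + a₂x² + … + a_15x^15, with 16 free coefficients a₀, …, a_15.
The set {1, x, x², …, x^15} is a basis: it spans P_15 (every such polynomial is a linear combination of these) and is linearly independent (a polynomial is zero iff all its coefficients are zero).
Therefore dim(P_15) = 15 + 1 = 16.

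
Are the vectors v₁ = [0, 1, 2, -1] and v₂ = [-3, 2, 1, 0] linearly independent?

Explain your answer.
Yes, linearly independent

Two vectors are linearly dependent iff one is a scalar multiple of the other.
No single scalar k satisfies v₂ = k·v₁ (the ratios of corresponding entries disagree), so v₁ and v₂ are linearly independent.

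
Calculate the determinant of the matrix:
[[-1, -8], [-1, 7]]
-15

For a 2×2 matrix [[a, b], [c, d]], det = ad - bc
det = (-1)(7) - (-8)(-1) = -7 - 8 = -15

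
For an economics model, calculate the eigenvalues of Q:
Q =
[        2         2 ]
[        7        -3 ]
λ = -5, 4

Solve det(Q - λI) = 0. For a 2×2 matrix the characteristic equation is λ² - (trace)λ + det = 0.
trace(Q) = a + d = 2 - 3 = -1.
det(Q) = a*d - b*c = (2)*(-3) - (2)*(7) = -6 - 14 = -20.
Characteristic equation: λ² - (-1)λ + (-20) = 0.
Discriminant = (-1)² - 4*(-20) = 1 + 80 = 81.
λ = (-1 ± √81) / 2 = (-1 ± 9) / 2 = -5, 4.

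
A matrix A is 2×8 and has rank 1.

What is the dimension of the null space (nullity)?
7

The rank-nullity theorem for an m×n matrix states:
rank(A) + nullity(A) = n (the number of columns).
Here n = 8 and rank(A) = 1, so nullity(A) = 8 - 1 = 7.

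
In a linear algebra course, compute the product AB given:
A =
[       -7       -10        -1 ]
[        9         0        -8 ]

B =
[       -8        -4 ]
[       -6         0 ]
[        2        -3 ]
AB =
[      114        31 ]
[      -88       -12 ]

Matrix multiplication: (AB)[i][j] = sum over k of A[i][k] * B[k][j].
  (AB)[0][0] = (-7)*(-8) + (-10)*(-6) + (-1)*(2) = 114
  (AB)[0][1] = (-7)*(-4) + (-10)*(0) + (-1)*(-3) = 31
  (AB)[1][0] = (9)*(-8) + (0)*(-6) + (-8)*(2) = -88
  (AB)[1][1] = (9)*(-4) + (0)*(0) + (-8)*(-3) = -12
AB =
[      114        31 ]
[      -88       -12 ]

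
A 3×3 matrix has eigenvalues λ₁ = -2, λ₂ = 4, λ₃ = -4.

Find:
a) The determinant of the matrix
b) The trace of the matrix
det = 32, trace = -2

Two standard eigenvalue identities:
- det(A) equals the product of the eigenvalues (counted with multiplicity).
- trace(A) equals the sum of the eigenvalues.
det(A) = (-2)*(4)*(-4) = 32.
trace(A) = -2 + 4 - 4 = -2.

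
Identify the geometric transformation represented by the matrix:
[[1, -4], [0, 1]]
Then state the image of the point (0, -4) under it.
horizontal shear with factor -4; image of (0, -4) is (16, -4)

The matrix [[1, k], [0, 1]] sends (x, y) to (x + -4y, y), leaving the y-coordinate fixed: a horizontal shear.
The matrix [[1, -4], [0, 1]] represents: horizontal shear with factor -4.
Applying it to (0, -4): [1·0 + -4·-4, 0·0 + 1·-4] = (16, -4).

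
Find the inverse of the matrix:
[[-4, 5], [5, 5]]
[[-1/9, 1/9], [1/9, 4/45]]

For [[a,b],[c,d]], inverse = (1/det)·[[d,-b],[-c,a]]
det = -4·5 - 5·5 = -45
Inverse = (1/-45)·[[5, -5], [-5, -4]]
        = [[-1/9, 1/9], [1/9, 4/45]]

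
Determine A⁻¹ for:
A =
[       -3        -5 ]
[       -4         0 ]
det(A) = -20
A⁻¹ =
[        0      -1/4 ]
[     -1/5      3/20 ]

For a 2×2 matrix A = [[a, b], [c, d]] with det(A) ≠ 0, A⁻¹ = (1/det(A)) * [[d, -b], [-c, a]].
det(A) = (-3)*(0) - (-5)*(-4) = 0 - 20 = -20.
A⁻¹ = (1/-20) * [[0, 5], [4, -3]].
Dividing each entry by -20 and reducing:
A⁻¹ =
[        0      -1/4 ]
[     -1/5      3/20 ]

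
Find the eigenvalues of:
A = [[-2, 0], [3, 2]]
λ = -2, 2

Solve det(A - λI) = 0. For a 2×2 matrix this is λ² - (trace)λ + det = 0.
trace(A) = -2 + 2 = 0.
det(A) = (-2)*(2) - (0)*(3) = -4 - 0 = -4.
Characteristic equation: λ² - (0)λ + (-4) = 0.
Discriminant: (0)² - 4*(-4) = 0 + 16 = 16.
Roots: λ = (0 ± √16) / 2 = -2, 2.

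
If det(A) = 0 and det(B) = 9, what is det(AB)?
0

Use the multiplicative property of determinants: det(AB) = det(A)*det(B).
det(AB) = (0)*(9) = 0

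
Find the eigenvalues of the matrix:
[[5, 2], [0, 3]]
λ = 3 and λ = 5

Characteristic equation: det(A - λI) = 0
λ² - (trace)λ + (det) = 0
λ² - (8)λ + (15) = 0
λ² - 8λ + 15 = 0
Solving: λ = 3, 5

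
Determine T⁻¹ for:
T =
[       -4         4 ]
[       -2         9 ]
det(T) = -28
T⁻¹ =
[    -9/28       1/7 ]
[    -1/14       1/7 ]

For a 2×2 matrix T = [[a, b], [c, d]] with det(T) ≠ 0, T⁻¹ = (1/det(T)) * [[d, -b], [-c, a]].
det(T) = (-4)*(9) - (4)*(-2) = -36 + 8 = -28.
T⁻¹ = (1/-28) * [[9, -4], [2, -4]].
Dividing each entry by -28 and reducing:
T⁻¹ =
[    -9/28       1/7 ]
[    -1/14       1/7 ]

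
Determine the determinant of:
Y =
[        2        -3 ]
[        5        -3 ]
det(Y) = 9

For a 2×2 matrix [[a, b], [c, d]], det = a*d - b*c.
det(Y) = (2)*(-3) - (-3)*(5) = -6 + 15 = 9.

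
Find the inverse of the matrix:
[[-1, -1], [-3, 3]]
[[-1/2, -1/6], [-1/2, 1/6]]

For [[a,b],[c,d]], inverse = (1/det)·[[d,-b],[-c,a]]
det = -1·3 - -1·-3 = -6
Inverse = (1/-6)·[[3, 1], [3, -1]]
        = [[-1/2, -1/6], [-1/2, 1/6]]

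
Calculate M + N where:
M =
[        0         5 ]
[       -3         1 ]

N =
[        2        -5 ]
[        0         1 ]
M + N =
[        2         0 ]
[       -3         2 ]

Matrix addition is elementwise: (M+N)[i][j] = M[i][j] + N[i][j].
  (M+N)[0][0] = (0) + (2) = 2
  (M+N)[0][1] = (5) + (-5) = 0
  (M+N)[1][0] = (-3) + (0) = -3
  (M+N)[1][1] = (1) + (1) = 2
M + N =
[        2         0 ]
[       -3         2 ]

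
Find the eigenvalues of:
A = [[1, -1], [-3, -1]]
λ = -2, 2

Solve det(A - λI) = 0. For a 2×2 matrix this is λ² - (trace)λ + det = 0.
trace(A) = 1 - 1 = 0.
det(A) = (1)*(-1) - (-1)*(-3) = -1 - 3 = -4.
Characteristic equation: λ² - (0)λ + (-4) = 0.
Discriminant: (0)² - 4*(-4) = 0 + 16 = 16.
Roots: λ = (0 ± √16) / 2 = -2, 2.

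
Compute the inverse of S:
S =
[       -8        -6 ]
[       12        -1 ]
det(S) = 80
S⁻¹ =
[    -1/80      3/40 ]
[    -3/20     -1/10 ]

For a 2×2 matrix S = [[a, b], [c, d]] with det(S) ≠ 0, S⁻¹ = (1/det(S)) * [[d, -b], [-c, a]].
det(S) = (-8)*(-1) - (-6)*(12) = 8 + 72 = 80.
S⁻¹ = (1/80) * [[-1, 6], [-12, -8]].
Dividing each entry by 80 and reducing:
S⁻¹ =
[    -1/80      3/40 ]
[    -3/20     -1/10 ]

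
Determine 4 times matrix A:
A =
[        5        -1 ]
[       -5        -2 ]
4A =
[       20        -4 ]
[      -20        -8 ]

Scalar multiplication is elementwise: (4A)[i][j] = 4 * A[i][j].
  (4A)[0][0] = 4 * (5) = 20
  (4A)[0][1] = 4 * (-1) = -4
  (4A)[1][0] = 4 * (-5) = -20
  (4A)[1][1] = 4 * (-2) = -8
4A =
[       20        -4 ]
[      -20        -8 ]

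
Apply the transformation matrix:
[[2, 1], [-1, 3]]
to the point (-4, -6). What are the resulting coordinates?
(-14, -14)

Matrix multiplication:
[[2, 1], [-1, 3]] × [-4, -6]ᵀ
= [2×-4 + 1×-6, -1×-4 + 3×-6]ᵀ
= [-14.0000, -14.0000]ᵀ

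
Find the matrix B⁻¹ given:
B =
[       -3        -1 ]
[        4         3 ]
det(B) = -5
B⁻¹ =
[     -3/5      -1/5 ]
[      4/5       3/5 ]

For a 2×2 matrix B = [[a, b], [c, d]] with det(B) ≠ 0, B⁻¹ = (1/det(B)) * [[d, -b], [-c, a]].
det(B) = (-3)*(3) - (-1)*(4) = -9 + 4 = -5.
B⁻¹ = (1/-5) * [[3, 1], [-4, -3]].
Dividing each entry by -5 and reducing:
B⁻¹ =
[     -3/5      -1/5 ]
[      4/5       3/5 ]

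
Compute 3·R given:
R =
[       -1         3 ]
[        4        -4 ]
3R =
[       -3         9 ]
[       12       -12 ]

Scalar multiplication is elementwise: (3R)[i][j] = 3 * R[i][j].
  (3R)[0][0] = 3 * (-1) = -3
  (3R)[0][1] = 3 * (3) = 9
  (3R)[1][0] = 3 * (4) = 12
  (3R)[1][1] = 3 * (-4) = -12
3R =
[       -3         9 ]
[       12       -12 ]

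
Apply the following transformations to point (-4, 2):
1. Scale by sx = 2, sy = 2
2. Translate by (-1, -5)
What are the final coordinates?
(-9, -1)

Step 1: Scale (-4, 2) by (sx, sy) = (2, 2) → (-8, 4)
Step 2: Translate by (-1, -5) → (-9, -1)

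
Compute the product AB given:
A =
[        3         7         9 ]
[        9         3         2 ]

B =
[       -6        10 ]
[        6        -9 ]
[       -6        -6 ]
AB =
[      -30       -87 ]
[      -48        51 ]

Matrix multiplication: (AB)[i][j] = sum over k of A[i][k] * B[k][j].
  (AB)[0][0] = (3)*(-6) + (7)*(6) + (9)*(-6) = -30
  (AB)[0][1] = (3)*(10) + (7)*(-9) + (9)*(-6) = -87
  (AB)[1][0] = (9)*(-6) + (3)*(6) + (2)*(-6) = -48
  (AB)[1][1] = (9)*(10) + (3)*(-9) + (2)*(-6) = 51
AB =
[      -30       -87 ]
[      -48        51 ]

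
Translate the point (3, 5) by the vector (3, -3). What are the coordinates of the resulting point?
(6, 2)

Translation by (3, -3):
x' = 3 + 3 = 6
y' = 5 + -3 = 2
Homogeneous matrix: [[1, 0, 3], [0, 1, -3], [0, 0, 1]]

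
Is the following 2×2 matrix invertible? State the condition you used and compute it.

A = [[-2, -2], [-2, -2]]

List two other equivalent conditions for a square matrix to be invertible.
No, not invertible; det(A) = 0 (two rows are equal, so the rows are linearly dependent). Equivalent conditions (failing for this A): rank(A) < 2; Ax = 0 has non-trivial solutions; 0 is an eigenvalue; the columns are linearly dependent.

To check invertibility, compute det(A).
In this matrix, row 0 and the last row are identical, so one row is a scalar multiple of another and the rows are linearly dependent.
A matrix with linearly dependent rows has det = 0 and is not invertible.
Equivalent failed conditions:
- rank(A) < 2.
- Ax = 0 has non-trivial solutions.
- 0 is an eigenvalue.
- The columns are linearly dependent.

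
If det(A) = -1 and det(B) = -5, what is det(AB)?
5

Use the multiplicative property of determinants: det(AB) = det(A)*det(B).
det(AB) = (-1)*(-5) = 5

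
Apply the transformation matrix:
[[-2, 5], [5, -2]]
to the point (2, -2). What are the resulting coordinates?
(-14, 14)

Matrix multiplication:
[[-2, 5], [5, -2]] × [2, -2]ᵀ
= [-2×2 + 5×-2, 5×2 + -2×-2]ᵀ
= [-14.0000, 14.0000]ᵀ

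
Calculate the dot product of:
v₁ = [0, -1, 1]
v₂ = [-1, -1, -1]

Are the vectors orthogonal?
0, Yes

The dot product is the sum of products of corresponding components.
v₁·v₂ = (0)*(-1) + (-1)*(-1) + (1)*(-1) = 0 + 1 - 1 = 0.
Two vectors are orthogonal iff their dot product is 0; here the dot product is 0, so the vectors are orthogonal.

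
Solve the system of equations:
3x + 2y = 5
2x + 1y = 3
x = 1, y = 1

Use elimination (row reduction):
Equation 1: 3x + 2y = 5.
Equation 2: 2x + 1y = 3.
Multiply Eq1 by 2 and Eq2 by 3: 6x + 4y = 10;  6x + 3y = 9.
Subtract: (-1)y = -1, so y = 1.
Back-substitute into Eq1: 3x + 2*(1) = 5, so x = 1.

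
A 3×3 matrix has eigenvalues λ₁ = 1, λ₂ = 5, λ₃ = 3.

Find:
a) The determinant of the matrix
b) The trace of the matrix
det = 15, trace = 9

Two standard eigenvalue identities:
- det(A) equals the product of the eigenvalues (counted with multiplicity).
- trace(A) equals the sum of the eigenvalues.
det(A) = (1)*(5)*(3) = 15.
trace(A) = 1 + 5 + 3 = 9.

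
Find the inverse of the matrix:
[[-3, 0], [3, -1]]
[[-1/3, 0], [-1, -1]]

For [[a,b],[c,d]], inverse = (1/det)·[[d,-b],[-c,a]]
det = -3·-1 - 0·3 = 3
Inverse = (1/3)·[[-1, 0], [-3, -3]]
        = [[-1/3, 0], [-1, -1]]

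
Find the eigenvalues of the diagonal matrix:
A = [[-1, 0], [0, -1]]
λ₁ = -1, λ₂ = -1

The characteristic polynomial of A is det(A - λI) = (-1 - λ)(-1 - λ) = 0.
The roots are λ = -1 and λ = -1, so the eigenvalues are the diagonal entries.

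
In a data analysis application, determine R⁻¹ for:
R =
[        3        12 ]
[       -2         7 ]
det(R) = 45
R⁻¹ =
[     7/45     -4/15 ]
[     2/45      1/15 ]

For a 2×2 matrix R = [[a, b], [c, d]] with det(R) ≠ 0, R⁻¹ = (1/det(R)) * [[d, -b], [-c, a]].
det(R) = (3)*(7) - (12)*(-2) = 21 + 24 = 45.
R⁻¹ = (1/45) * [[7, -12], [2, 3]].
Dividing each entry by 45 and reducing:
R⁻¹ =
[     7/45     -4/15 ]
[     2/45      1/15 ]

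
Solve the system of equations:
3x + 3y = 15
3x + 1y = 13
x = 4, y = 1

Use elimination (row reduction):
Equation 1: 3x + 3y = 15.
Equation 2: 3x + 1y = 13.
Multiply Eq1 by 3 and Eq2 by 3: 9x + 9y = 45;  9x + 3y = 39.
Subtract: (-6)y = -6, so y = 1.
Back-substitute into Eq1: 3x + 3*(1) = 15, so x = 4.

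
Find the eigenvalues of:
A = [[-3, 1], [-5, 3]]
λ = -2, 2

Solve det(A - λI) = 0. For a 2×2 matrix this is λ² - (trace)λ + det = 0.
trace(A) = -3 + 3 = 0.
det(A) = (-3)*(3) - (1)*(-5) = -9 + 5 = -4.
Characteristic equation: λ² - (0)λ + (-4) = 0.
Discriminant: (0)² - 4*(-4) = 0 + 16 = 16.
Roots: λ = (0 ± √16) / 2 = -2, 2.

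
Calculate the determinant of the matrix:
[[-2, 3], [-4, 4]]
4

For a 2×2 matrix [[a, b], [c, d]], det = ad - bc
det = (-2)(4) - (3)(-4) = -8 - -12 = 4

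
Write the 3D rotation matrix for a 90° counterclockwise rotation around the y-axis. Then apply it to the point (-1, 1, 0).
R = [[0, 0, 1], [0, 1, 0], [-1, 0, 0]]; R·(-1, 1, 0) = (0, 1, 1)

Rotation matrix for 90° around y-axis:
cos(90°) = 0, sin(90°) = 1
R = [[0, 0, 1], [0, 1, 0], [-1, 0, 0]]
Apply to (-1, 1, 0): R·[-1, 1, 0]ᵀ = (0, 1, 1)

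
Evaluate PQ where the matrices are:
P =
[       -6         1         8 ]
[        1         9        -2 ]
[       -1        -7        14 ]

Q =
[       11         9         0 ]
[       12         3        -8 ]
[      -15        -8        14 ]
PQ =
[     -174      -115       104 ]
[      149        52      -100 ]
[     -305      -142       252 ]

Matrix multiplication: (PQ)[i][j] = sum over k of P[i][k] * Q[k][j].
  (PQ)[0][0] = (-6)*(11) + (1)*(12) + (8)*(-15) = -174
  (PQ)[0][1] = (-6)*(9) + (1)*(3) + (8)*(-8) = -115
  (PQ)[0][2] = (-6)*(0) + (1)*(-8) + (8)*(14) = 104
  (PQ)[1][0] = (1)*(11) + (9)*(12) + (-2)*(-15) = 149
  (PQ)[1][1] = (1)*(9) + (9)*(3) + (-2)*(-8) = 52
  (PQ)[1][2] = (1)*(0) + (9)*(-8) + (-2)*(14) = -100
  (PQ)[2][0] = (-1)*(11) + (-7)*(12) + (14)*(-15) = -305
  (PQ)[2][1] = (-1)*(9) + (-7)*(3) + (14)*(-8) = -142
  (PQ)[2][2] = (-1)*(0) + (-7)*(-8) + (14)*(14) = 252
PQ =
[     -174      -115       104 ]
[      149        52      -100 ]
[     -305      -142       252 ]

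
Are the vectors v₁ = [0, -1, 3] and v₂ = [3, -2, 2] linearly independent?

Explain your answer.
Yes, linearly independent

Two vectors are linearly dependent iff one is a scalar multiple of the other.
No single scalar k satisfies v₂ = k·v₁ (the ratios of corresponding entries disagree), so v₁ and v₂ are linearly independent.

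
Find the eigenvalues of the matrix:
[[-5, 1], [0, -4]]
λ = -5 and λ = -4

Characteristic equation: det(A - λI) = 0
λ² - (trace)λ + (det) = 0
λ² - (-9)λ + (20) = 0
λ² + 9λ + 20 = 0
Solving: λ = -5, -4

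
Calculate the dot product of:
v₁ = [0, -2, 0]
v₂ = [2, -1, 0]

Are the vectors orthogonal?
2, No

The dot product is the sum of products of corresponding components.
v₁·v₂ = (0)*(2) + (-2)*(-1) + (0)*(0) = 0 + 2 + 0 = 2.
Two vectors are orthogonal iff their dot product is 0; here the dot product is 2, so the vectors are not orthogonal.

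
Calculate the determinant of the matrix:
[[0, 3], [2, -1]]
-6

For a 2×2 matrix [[a, b], [c, d]], det = ad - bc
det = (0)(-1) - (3)(2) = 0 - 6 = -6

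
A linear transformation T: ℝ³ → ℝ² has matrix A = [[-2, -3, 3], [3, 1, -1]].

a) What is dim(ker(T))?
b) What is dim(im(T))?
dim(ker) = 1, dim(im) = 2

The two rows are not scalar multiples of one another (no single k satisfies row 2 = k × row 1), so they are linearly independent.
Thus rank(A) = 2.
dim(im(T)) = rank(A) = 2.
By the rank-nullity theorem applied to T: ℝ³ → ℝ², rank(A) + nullity(A) = 3 (the domain dimension), so dim(ker(T)) = 3 - 2 = 1.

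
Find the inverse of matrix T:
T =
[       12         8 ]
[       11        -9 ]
det(T) = -196
T⁻¹ =
[    9/196      2/49 ]
[   11/196     -3/49 ]

For a 2×2 matrix T = [[a, b], [c, d]] with det(T) ≠ 0, T⁻¹ = (1/det(T)) * [[d, -b], [-c, a]].
det(T) = (12)*(-9) - (8)*(11) = -108 - 88 = -196.
T⁻¹ = (1/-196) * [[-9, -8], [-11, 12]].
Dividing each entry by -196 and reducing:
T⁻¹ =
[    9/196      2/49 ]
[   11/196     -3/49 ]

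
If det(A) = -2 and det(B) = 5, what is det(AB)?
-10

Use the multiplicative property of determinants: det(AB) = det(A)*det(B).
det(AB) = (-2)*(5) = -10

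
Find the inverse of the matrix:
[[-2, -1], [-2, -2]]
[[-1, 1/2], [1, -1]]

For [[a,b],[c,d]], inverse = (1/det)·[[d,-b],[-c,a]]
det = -2·-2 - -1·-2 = 2
Inverse = (1/2)·[[-2, 1], [2, -2]]
        = [[-1, 1/2], [1, -1]]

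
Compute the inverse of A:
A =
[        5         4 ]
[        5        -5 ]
det(A) = -45
A⁻¹ =
[      1/9      4/45 ]
[      1/9      -1/9 ]

For a 2×2 matrix A = [[a, b], [c, d]] with det(A) ≠ 0, A⁻¹ = (1/det(A)) * [[d, -b], [-c, a]].
det(A) = (5)*(-5) - (4)*(5) = -25 - 20 = -45.
A⁻¹ = (1/-45) * [[-5, -4], [-5, 5]].
Dividing each entry by -45 and reducing:
A⁻¹ =
[      1/9      4/45 ]
[      1/9      -1/9 ]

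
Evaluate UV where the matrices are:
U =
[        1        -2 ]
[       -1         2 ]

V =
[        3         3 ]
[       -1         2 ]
UV =
[        5        -1 ]
[       -5         1 ]

Matrix multiplication: (UV)[i][j] = sum over k of U[i][k] * V[k][j].
  (UV)[0][0] = (1)*(3) + (-2)*(-1) = 5
  (UV)[0][1] = (1)*(3) + (-2)*(2) = -1
  (UV)[1][0] = (-1)*(3) + (2)*(-1) = -5
  (UV)[1][1] = (-1)*(3) + (2)*(2) = 1
UV =
[        5        -1 ]
[       -5         1 ]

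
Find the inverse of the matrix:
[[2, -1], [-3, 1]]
[[-1, -1], [-3, -2]]

For [[a,b],[c,d]], inverse = (1/det)·[[d,-b],[-c,a]]
det = 2·1 - -1·-3 = -1
Inverse = (1/-1)·[[1, 1], [3, 2]]
        = [[-1, -1], [-3, -2]]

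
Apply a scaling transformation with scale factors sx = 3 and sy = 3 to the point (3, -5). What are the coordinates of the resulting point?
(9, -15)

Scaling matrix:
[[3, 0], [0, 3]]
Result: (3 × 3, -5 × 3) = (9, -15)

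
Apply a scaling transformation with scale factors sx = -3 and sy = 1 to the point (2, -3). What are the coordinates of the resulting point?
(-6, -3)

Scaling matrix:
[[-3, 0], [0, 1]]
Result: (2 × -3, -3 × 1) = (-6, -3)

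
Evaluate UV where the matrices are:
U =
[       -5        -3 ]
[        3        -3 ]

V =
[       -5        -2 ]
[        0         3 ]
UV =
[       25         1 ]
[      -15       -15 ]

Matrix multiplication: (UV)[i][j] = sum over k of U[i][k] * V[k][j].
  (UV)[0][0] = (-5)*(-5) + (-3)*(0) = 25
  (UV)[0][1] = (-5)*(-2) + (-3)*(3) = 1
  (UV)[1][0] = (3)*(-5) + (-3)*(0) = -15
  (UV)[1][1] = (3)*(-2) + (-3)*(3) = -15
UV =
[       25         1 ]
[      -15       -15 ]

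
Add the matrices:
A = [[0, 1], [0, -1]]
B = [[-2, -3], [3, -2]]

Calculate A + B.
[[-2, -2], [3, -3]]

Add corresponding elements:
(0)+(-2)=-2
(1)+(-3)=-2
(0)+(3)=3
(-1)+(-2)=-3
A + B = [[-2, -2], [3, -3]]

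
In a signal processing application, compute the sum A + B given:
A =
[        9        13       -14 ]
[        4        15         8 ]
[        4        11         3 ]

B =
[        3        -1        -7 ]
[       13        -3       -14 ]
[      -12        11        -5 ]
A + B =
[       12        12       -21 ]
[       17        12        -6 ]
[       -8        22        -2 ]

Matrix addition is elementwise: (A+B)[i][j] = A[i][j] + B[i][j].
  (A+B)[0][0] = (9) + (3) = 12
  (A+B)[0][1] = (13) + (-1) = 12
  (A+B)[0][2] = (-14) + (-7) = -21
  (A+B)[1][0] = (4) + (13) = 17
  (A+B)[1][1] = (15) + (-3) = 12
  (A+B)[1][2] = (8) + (-14) = -6
  (A+B)[2][0] = (4) + (-12) = -8
  (A+B)[2][1] = (11) + (11) = 22
  (A+B)[2][2] = (3) + (-5) = -2
A + B =
[       12        12       -21 ]
[       17        12        -6 ]
[       -8        22        -2 ]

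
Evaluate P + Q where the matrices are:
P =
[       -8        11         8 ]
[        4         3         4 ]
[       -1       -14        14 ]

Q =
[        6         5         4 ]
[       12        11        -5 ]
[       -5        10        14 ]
P + Q =
[       -2        16        12 ]
[       16        14        -1 ]
[       -6        -4        28 ]

Matrix addition is elementwise: (P+Q)[i][j] = P[i][j] + Q[i][j].
  (P+Q)[0][0] = (-8) + (6) = -2
  (P+Q)[0][1] = (11) + (5) = 16
  (P+Q)[0][2] = (8) + (4) = 12
  (P+Q)[1][0] = (4) + (12) = 16
  (P+Q)[1][1] = (3) + (11) = 14
  (P+Q)[1][2] = (4) + (-5) = -1
  (P+Q)[2][0] = (-1) + (-5) = -6
  (P+Q)[2][1] = (-14) + (10) = -4
  (P+Q)[2][2] = (14) + (14) = 28
P + Q =
[       -2        16        12 ]
[       16        14        -1 ]
[       -6        -4        28 ]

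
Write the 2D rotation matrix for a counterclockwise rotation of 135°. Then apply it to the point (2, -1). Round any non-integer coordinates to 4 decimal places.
R = [[-√2/2, -√2/2], [√2/2, -√2/2]]; R·(2, -1) = (-0.7071, 2.1213)

Rotation matrix formula: R(θ) = [[cos θ, -sin θ], [sin θ, cos θ]]
For θ = 135°:
cos(135°) = -√2/2
sin(135°) = √2/2
R = [[-√2/2, -√2/2], [√2/2, -√2/2]]
Apply to (2, -1): [-√2/2·2 + (-√2/2)·-1, √2/2·2 + -√2/2·-1] = (-0.7071, 2.1213)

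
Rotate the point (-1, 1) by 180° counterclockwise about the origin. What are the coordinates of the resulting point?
(1, -1)

Rotation matrix R(θ) = [[cos θ, -sin θ], [sin θ, cos θ]]; for θ = 180°:
R = [[-1, 0], [0, -1]]
Result: R × [-1, 1]ᵀ = [-1·-1 + (0)·1, 0·-1 + (-1)·1]ᵀ = (1, -1)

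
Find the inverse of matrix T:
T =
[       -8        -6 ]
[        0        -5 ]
det(T) = 40
T⁻¹ =
[     -1/8      3/20 ]
[        0      -1/5 ]

For a 2×2 matrix T = [[a, b], [c, d]] with det(T) ≠ 0, T⁻¹ = (1/det(T)) * [[d, -b], [-c, a]].
det(T) = (-8)*(-5) - (-6)*(0) = 40 - 0 = 40.
T⁻¹ = (1/40) * [[-5, 6], [0, -8]].
Dividing each entry by 40 and reducing:
T⁻¹ =
[     -1/8      3/20 ]
[        0      -1/5 ]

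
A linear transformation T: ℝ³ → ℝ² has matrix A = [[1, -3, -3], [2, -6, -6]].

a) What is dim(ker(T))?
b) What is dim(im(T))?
dim(ker) = 2, dim(im) = 1

Observe that row 2 = 2 × row 1 (so the rows are linearly dependent).
Thus rank(A) = 1 (only one linearly independent row).
dim(im(T)) = rank(A) = 1.
By the rank-nullity theorem applied to T: ℝ³ → ℝ², rank(A) + nullity(A) = 3 (the domain dimension), so dim(ker(T)) = 3 - 1 = 2.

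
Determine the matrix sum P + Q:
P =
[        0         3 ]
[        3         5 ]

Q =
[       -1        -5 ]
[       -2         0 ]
P + Q =
[       -1        -2 ]
[        1         5 ]

Matrix addition is elementwise: (P+Q)[i][j] = P[i][j] + Q[i][j].
  (P+Q)[0][0] = (0) + (-1) = -1
  (P+Q)[0][1] = (3) + (-5) = -2
  (P+Q)[1][0] = (3) + (-2) = 1
  (P+Q)[1][1] = (5) + (0) = 5
P + Q =
[       -1        -2 ]
[        1         5 ]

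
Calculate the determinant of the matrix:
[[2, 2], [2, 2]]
0

For a 2×2 matrix [[a, b], [c, d]], det = ad - bc
det = (2)(2) - (2)(2) = 4 - 4 = 0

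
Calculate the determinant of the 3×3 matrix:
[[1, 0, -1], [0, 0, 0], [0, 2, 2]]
0

Expansion along first row:
det = 1·det([[0,0],[2,2]]) - 0·det([[0,0],[0,2]]) + -1·det([[0,0],[0,2]])
    = 1·(0·2 - 0·2) - 0·(0·2 - 0·0) + -1·(0·2 - 0·0)
    = 1·0 - 0·0 + -1·0
    = 0 + 0 + 0 = 0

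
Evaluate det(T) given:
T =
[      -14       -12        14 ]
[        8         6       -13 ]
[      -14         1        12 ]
det(T) = -934

Expand along row 0 (cofactor expansion): det(T) = a*(e*i - f*h) - b*(d*i - f*g) + c*(d*h - e*g), where the 3×3 is [[a, b, c], [d, e, f], [g, h, i]].
Minor M_00 = (6)*(12) - (-13)*(1) = 72 + 13 = 85.
Minor M_01 = (8)*(12) - (-13)*(-14) = 96 - 182 = -86.
Minor M_02 = (8)*(1) - (6)*(-14) = 8 + 84 = 92.
det(T) = (-14)*(85) - (-12)*(-86) + (14)*(92) = -1190 - 1032 + 1288 = -934.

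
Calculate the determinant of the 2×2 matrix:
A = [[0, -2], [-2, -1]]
-4

For A = [[a, b], [c, d]], det(A) = a*d - b*c.
det(A) = (0)*(-1) - (-2)*(-2) = 0 - 4 = -4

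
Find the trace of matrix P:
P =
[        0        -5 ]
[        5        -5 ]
tr(P) = 0 - 5 = -5

The trace of a square matrix is the sum of its diagonal entries.
Diagonal entries of P: P[0][0] = 0, P[1][1] = -5.
tr(P) = 0 - 5 = -5.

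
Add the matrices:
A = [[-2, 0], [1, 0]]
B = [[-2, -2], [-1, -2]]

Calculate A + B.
[[-4, -2], [0, -2]]

Add corresponding elements:
(-2)+(-2)=-4
(0)+(-2)=-2
(1)+(-1)=0
(0)+(-2)=-2
A + B = [[-4, -2], [0, -2]]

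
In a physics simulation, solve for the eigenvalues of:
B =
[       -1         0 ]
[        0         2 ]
λ = -1, 2

Solve det(B - λI) = 0. For a 2×2 matrix the characteristic equation is λ² - (trace)λ + det = 0.
trace(B) = a + d = -1 + 2 = 1.
det(B) = a*d - b*c = (-1)*(2) - (0)*(0) = -2 - 0 = -2.
Characteristic equation: λ² - (1)λ + (-2) = 0.
Discriminant = (1)² - 4*(-2) = 1 + 8 = 9.
λ = (1 ± √9) / 2 = (1 ± 3) / 2 = -1, 2.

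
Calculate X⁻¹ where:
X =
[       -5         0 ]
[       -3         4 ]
det(X) = -20
X⁻¹ =
[     -1/5         0 ]
[    -3/20       1/4 ]

For a 2×2 matrix X = [[a, b], [c, d]] with det(X) ≠ 0, X⁻¹ = (1/det(X)) * [[d, -b], [-c, a]].
det(X) = (-5)*(4) - (0)*(-3) = -20 - 0 = -20.
X⁻¹ = (1/-20) * [[4, 0], [3, -5]].
Dividing each entry by -20 and reducing:
X⁻¹ =
[     -1/5         0 ]
[    -3/20       1/4 ]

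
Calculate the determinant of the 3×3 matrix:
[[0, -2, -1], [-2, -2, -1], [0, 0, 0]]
0

Expansion along first row:
det = 0·det([[-2,-1],[0,0]]) - -2·det([[-2,-1],[0,0]]) + -1·det([[-2,-2],[0,0]])
    = 0·(-2·0 - -1·0) - -2·(-2·0 - -1·0) + -1·(-2·0 - -2·0)
    = 0·0 - -2·0 + -1·0
    = 0 + 0 + 0 = 0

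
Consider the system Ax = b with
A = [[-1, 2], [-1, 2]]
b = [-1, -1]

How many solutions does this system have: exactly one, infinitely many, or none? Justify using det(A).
Infinitely many solutions

det(A) = (-1)*(2) - (2)*(-1) = 0, so A is singular (column 2 is -2 times column 1).
b = [-1, -1] = 1 * column 1 of A, so b lies in the column space of A.
A singular matrix whose right-hand side is in its column space gives a 1-parameter family of solutions — infinitely many.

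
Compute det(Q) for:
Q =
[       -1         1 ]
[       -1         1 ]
det(Q) = 0

For a 2×2 matrix [[a, b], [c, d]], det = a*d - b*c.
det(Q) = (-1)*(1) - (1)*(-1) = -1 + 1 = 0.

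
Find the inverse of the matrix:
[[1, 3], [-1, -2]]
[[-2, -3], [1, 1]]

For [[a,b],[c,d]], inverse = (1/det)·[[d,-b],[-c,a]]
det = 1·-2 - 3·-1 = 1
Inverse = (1/1)·[[-2, -3], [1, 1]]
        = [[-2, -3], [1, 1]]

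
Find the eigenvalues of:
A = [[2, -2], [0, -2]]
λ = -2, 2

Solve det(A - λI) = 0. For a 2×2 matrix this is λ² - (trace)λ + det = 0.
trace(A) = 2 - 2 = 0.
det(A) = (2)*(-2) - (-2)*(0) = -4 - 0 = -4.
Characteristic equation: λ² - (0)λ + (-4) = 0.
Discriminant: (0)² - 4*(-4) = 0 + 16 = 16.
Roots: λ = (0 ± √16) / 2 = -2, 2.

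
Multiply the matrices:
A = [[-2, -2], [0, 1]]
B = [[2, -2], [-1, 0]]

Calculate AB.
[[-2, 4], [-1, 0]]

Each entry (i,j) of AB = sum over k of A[i][k]*B[k][j].
(AB)[0][0] = (-2)*(2) + (-2)*(-1) = -2
(AB)[0][1] = (-2)*(-2) + (-2)*(0) = 4
(AB)[1][0] = (0)*(2) + (1)*(-1) = -1
(AB)[1][1] = (0)*(-2) + (1)*(0) = 0
AB = [[-2, 4], [-1, 0]]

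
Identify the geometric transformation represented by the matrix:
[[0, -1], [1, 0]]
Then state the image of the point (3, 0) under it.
rotation by 90° counterclockwise; image of (3, 0) is (0, 3)

This matches the form [[cos θ, -sin θ], [sin θ, cos θ]] of a rotation matrix; reading off cos θ and sin θ gives the angle.
The matrix [[0, -1], [1, 0]] represents: rotation by 90° counterclockwise.
Applying it to (3, 0): [0·3 + -1·0, 1·3 + 0·0] = (0, 3).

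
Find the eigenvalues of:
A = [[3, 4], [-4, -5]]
λ = -1, -1

Solve det(A - λI) = 0. For a 2×2 matrix this is λ² - (trace)λ + det = 0.
trace(A) = 3 - 5 = -2.
det(A) = (3)*(-5) - (4)*(-4) = -15 + 16 = 1.
Characteristic equation: λ² - (-2)λ + (1) = 0.
Discriminant: (-2)² - 4*(1) = 4 - 4 = 0.
Roots: λ = (-2 ± √0) / 2 = -1, -1.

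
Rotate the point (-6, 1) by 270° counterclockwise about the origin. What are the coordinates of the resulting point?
(1, 6)

Rotation matrix R(θ) = [[cos θ, -sin θ], [sin θ, cos θ]]; for θ = 270°:
R = [[0, 1], [-1, 0]]
Result: R × [-6, 1]ᵀ = [0·-6 + (1)·1, -1·-6 + (0)·1]ᵀ = (1, 6)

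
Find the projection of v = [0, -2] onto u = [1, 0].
[0, 0]

The projection of v onto u is proj_u(v) = ((v·u) / (u·u)) · u.
v·u = (0)*(1) + (-2)*(0) = 0.
u·u = (1)*(1) + (0)*(0) = 1.
coefficient = 0 / 1 = 0.
proj_u(v) = 0 · [1, 0] = [0, 0].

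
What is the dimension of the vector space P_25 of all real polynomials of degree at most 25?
Dimension = 26

A polynomial of degree at most 25 can be written as a₀ + a₁x + a₂x² + … + a_25x^25, with 26 free coefficients a₀, …, a_25.
The set {1, x, x², …, x^25} is a basis: it spans P_25 (every such polynomial is a linear combination of these) and is linearly independent (a polynomial is zero iff all its coefficients are zero).
Therefore dim(P_25) = 25 + 1 = 26.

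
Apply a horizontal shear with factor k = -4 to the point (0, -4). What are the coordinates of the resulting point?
(16, -4)

Shear matrix for horizontal shear with factor k = -4:
[[1, -4], [0, 1]]
Result: (0, -4) → (16, -4)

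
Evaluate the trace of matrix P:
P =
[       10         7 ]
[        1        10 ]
tr(P) = 10 + 10 = 20

The trace of a square matrix is the sum of its diagonal entries.
Diagonal entries of P: P[0][0] = 10, P[1][1] = 10.
tr(P) = 10 + 10 = 20.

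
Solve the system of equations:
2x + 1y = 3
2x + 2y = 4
x = 1, y = 1

Use elimination (row reduction):
Equation 1: 2x + 1y = 3.
Equation 2: 2x + 2y = 4.
Multiply Eq1 by 2 and Eq2 by 2: 4x + 2y = 6;  4x + 4y = 8.
Subtract: (2)y = 2, so y = 1.
Back-substitute into Eq1: 2x + 1*(1) = 3, so x = 1.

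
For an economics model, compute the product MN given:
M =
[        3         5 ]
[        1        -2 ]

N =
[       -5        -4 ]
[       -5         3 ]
MN =
[      -40         3 ]
[        5       -10 ]

Matrix multiplication: (MN)[i][j] = sum over k of M[i][k] * N[k][j].
  (MN)[0][0] = (3)*(-5) + (5)*(-5) = -40
  (MN)[0][1] = (3)*(-4) + (5)*(3) = 3
  (MN)[1][0] = (1)*(-5) + (-2)*(-5) = 5
  (MN)[1][1] = (1)*(-4) + (-2)*(3) = -10
MN =
[      -40         3 ]
[        5       -10 ]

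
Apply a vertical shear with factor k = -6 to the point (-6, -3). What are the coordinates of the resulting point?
(-6, 33)

Shear matrix for vertical shear with factor k = -6:
[[1, 0], [-6, 1]]
Result: (-6, -3) → (-6, 33)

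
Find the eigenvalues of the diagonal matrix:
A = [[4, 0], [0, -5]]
λ₁ = 4, λ₂ = -5

The characteristic polynomial of A is det(A - λI) = (4 - λ)(-5 - λ) = 0.
The roots are λ = 4 and λ = -5, so the eigenvalues are the diagonal entries.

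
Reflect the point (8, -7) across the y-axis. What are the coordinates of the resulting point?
(-8, -7)

Reflection across y-axis: (8, -7) → (-8, -7)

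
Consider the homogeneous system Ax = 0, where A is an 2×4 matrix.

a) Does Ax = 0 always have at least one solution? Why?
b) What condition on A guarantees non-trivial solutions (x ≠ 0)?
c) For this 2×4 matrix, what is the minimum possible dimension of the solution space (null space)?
a) Yes, x = 0 is always a solution. b) When A has linearly dependent columns (rank < n). c) Minimum nullity = 2.

a) x = 0 satisfies A·0 = 0, so the zero vector is always a solution.
b) Non-trivial solutions exist iff the columns of A are linearly dependent, equivalently rank(A) < n (the number of columns).
c) By rank-nullity, rank(A) + nullity(A) = n = 4. Since A has only 2 rows, rank(A) ≤ 2, so nullity(A) ≥ 4 - 2 = 2.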